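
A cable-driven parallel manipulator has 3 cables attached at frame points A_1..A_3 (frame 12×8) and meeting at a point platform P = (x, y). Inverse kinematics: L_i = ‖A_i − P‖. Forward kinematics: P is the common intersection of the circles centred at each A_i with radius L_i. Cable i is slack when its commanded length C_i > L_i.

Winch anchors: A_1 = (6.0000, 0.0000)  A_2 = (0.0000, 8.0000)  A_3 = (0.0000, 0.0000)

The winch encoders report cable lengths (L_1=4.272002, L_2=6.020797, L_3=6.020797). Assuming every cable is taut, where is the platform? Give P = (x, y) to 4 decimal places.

each cable: (A_i−P)·(A_i−P) = L_i²; let c_i = ‖A_i‖²−L_i²
c_1 = 36.0000+0.0000−18.2500 = 17.7500
row 1: 12.0000x − 16.0000y = -10.0000  (c_2=27.7500)
row 2: 12.0000x + 0.0000y = 54.0000  (c_3=-36.2500)
Cramer on rows 1–2 → x = 4.5000, y = 4.0000

(4.5000, 4.0000)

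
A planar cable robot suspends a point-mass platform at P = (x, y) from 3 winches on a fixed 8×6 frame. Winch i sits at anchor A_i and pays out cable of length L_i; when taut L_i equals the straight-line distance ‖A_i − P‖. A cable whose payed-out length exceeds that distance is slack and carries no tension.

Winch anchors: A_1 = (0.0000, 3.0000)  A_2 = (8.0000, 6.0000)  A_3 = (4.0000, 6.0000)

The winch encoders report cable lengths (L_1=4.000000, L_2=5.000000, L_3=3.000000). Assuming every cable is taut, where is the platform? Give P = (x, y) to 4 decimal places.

circle eqns → linear via eq_j − eq_1; set q_j = A_j·A_j − L_j²
q_1 = 0.0000+9.0000−16.0000 = -7.0000
-16.0000·x − 6.0000·y = q_1−q_2 = -82.0000
-8.0000·x − 6.0000·y = q_1−q_3 = -50.0000
solve first two rows → x=4.0000, y=3.0000

(4.0000, 3.0000)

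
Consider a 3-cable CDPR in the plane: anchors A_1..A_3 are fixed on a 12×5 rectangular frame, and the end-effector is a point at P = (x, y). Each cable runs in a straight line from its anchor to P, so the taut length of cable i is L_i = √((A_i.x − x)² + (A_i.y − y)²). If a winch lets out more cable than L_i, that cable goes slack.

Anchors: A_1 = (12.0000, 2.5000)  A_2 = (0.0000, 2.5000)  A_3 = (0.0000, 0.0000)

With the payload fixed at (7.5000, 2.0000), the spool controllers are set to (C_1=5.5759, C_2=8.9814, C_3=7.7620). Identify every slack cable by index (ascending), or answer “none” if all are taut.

cable 1: L_1 = ‖A_1−P‖ = 4.5277;  C_1 = 5.5759 → slack
cable 2: L_2 = ‖A_2−P‖ = 7.5166;  C_2 = 8.9814 → slack
cable 3: L_3 = ‖A_3−P‖ = 7.7621;  C_3 = 7.7620 → taut

1, 2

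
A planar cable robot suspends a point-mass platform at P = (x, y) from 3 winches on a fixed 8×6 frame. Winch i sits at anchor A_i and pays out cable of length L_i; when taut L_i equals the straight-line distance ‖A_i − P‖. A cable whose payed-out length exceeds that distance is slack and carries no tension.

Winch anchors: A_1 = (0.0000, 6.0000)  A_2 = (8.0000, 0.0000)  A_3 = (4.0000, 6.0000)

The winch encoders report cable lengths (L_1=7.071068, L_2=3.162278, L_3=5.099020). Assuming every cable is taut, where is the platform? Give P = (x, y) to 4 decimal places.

(5.0000, 1.0000)

expand ‖A_i−P‖²=L_i² and subtract eq 1 (c_i ≔ ‖A_i‖²−L_i²)
c_1 = 0.0000+36.0000−50.0000 = -14.0000
eq1−eq2 → [-16.0000  12.0000]·P = -68.0000
eq1−eq3 → [-8.0000  0.0000]·P = -40.0000
2×2 solve → P = (5.0000, 1.0000)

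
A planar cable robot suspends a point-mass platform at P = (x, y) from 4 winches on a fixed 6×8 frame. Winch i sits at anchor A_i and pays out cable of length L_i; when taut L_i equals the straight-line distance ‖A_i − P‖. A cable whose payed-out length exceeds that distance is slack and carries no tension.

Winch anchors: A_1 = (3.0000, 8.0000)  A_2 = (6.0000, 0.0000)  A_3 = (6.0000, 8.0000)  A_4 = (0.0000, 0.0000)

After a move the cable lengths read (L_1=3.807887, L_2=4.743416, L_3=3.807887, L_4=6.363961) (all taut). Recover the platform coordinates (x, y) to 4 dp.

each cable: (A_i−P)·(A_i−P) = L_i²; let q_i = ‖A_i‖²−L_i²
q_1 = 9.0000+64.0000−14.5000 = 58.5000
row 1: -6.0000x + 16.0000y = 45.0000  (q_2=13.5000)
row 2: -6.0000x + 0.0000y = -27.0000  (q_3=85.5000)
row 3: 6.0000x + 16.0000y = 99.0000  (q_4=-40.5000)
Cramer on rows 1–2 → x = 4.5000, y = 4.5000
check cable 4: ‖A_4−P‖² = 40.5000 ≈ L_4² = 40.5000 ✓

(4.5000, 4.5000)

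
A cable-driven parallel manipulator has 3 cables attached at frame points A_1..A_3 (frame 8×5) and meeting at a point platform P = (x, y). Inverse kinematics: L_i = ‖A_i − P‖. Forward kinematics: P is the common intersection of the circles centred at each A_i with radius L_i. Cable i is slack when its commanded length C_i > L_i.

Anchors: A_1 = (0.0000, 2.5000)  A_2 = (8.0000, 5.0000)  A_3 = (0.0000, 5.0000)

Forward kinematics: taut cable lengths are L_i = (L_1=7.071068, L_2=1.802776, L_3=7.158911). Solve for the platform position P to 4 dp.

expand ‖A_i−P‖²=L_i² and subtract eq 1 (c_i ≔ ‖A_i‖²−L_i²)
c_1 = 0.0000+6.2500−50.0000 = -43.7500
eq1−eq2 → [-16.0000  -5.0000]·P = -129.5000
eq1−eq3 → [0.0000  -5.0000]·P = -17.5000
2×2 solve → P = (7.0000, 3.5000)

(7.0000, 3.5000)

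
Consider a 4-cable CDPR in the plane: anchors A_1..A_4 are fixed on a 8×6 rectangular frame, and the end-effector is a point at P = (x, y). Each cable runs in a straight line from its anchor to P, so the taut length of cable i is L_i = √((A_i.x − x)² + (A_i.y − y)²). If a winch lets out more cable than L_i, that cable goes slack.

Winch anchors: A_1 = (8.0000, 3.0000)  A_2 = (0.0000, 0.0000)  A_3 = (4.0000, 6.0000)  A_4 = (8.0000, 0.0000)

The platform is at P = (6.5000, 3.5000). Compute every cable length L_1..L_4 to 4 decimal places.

L_1: Δ = A_1−P = (1.5000, -0.5000) → ‖Δ‖ = √2.5000 = 1.5811
L_2: Δ = A_2−P = (-6.5000, -3.5000) → ‖Δ‖ = √54.5000 = 7.3824
L_3: Δ = A_3−P = (-2.5000, 2.5000) → ‖Δ‖ = √12.5000 = 3.5355
L_4: Δ = A_4−P = (1.5000, -3.5000) → ‖Δ‖ = √14.5000 = 3.8079

(1.5811, 7.3824, 3.5355, 3.8079)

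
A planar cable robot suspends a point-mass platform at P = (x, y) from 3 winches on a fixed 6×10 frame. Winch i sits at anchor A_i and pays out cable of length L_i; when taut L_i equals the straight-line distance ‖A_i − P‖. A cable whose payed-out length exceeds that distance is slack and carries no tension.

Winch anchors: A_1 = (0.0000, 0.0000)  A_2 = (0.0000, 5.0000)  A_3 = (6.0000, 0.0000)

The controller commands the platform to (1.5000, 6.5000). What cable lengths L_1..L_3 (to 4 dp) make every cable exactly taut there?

(6.6708, 2.1213, 7.9057)

L_1 = √((0.0000−1.5000)² + (0.0000−6.5000)²) = 6.6708
L_2 = √((0.0000−1.5000)² + (5.0000−6.5000)²) = 2.1213
L_3 = √((6.0000−1.5000)² + (0.0000−6.5000)²) = 7.9057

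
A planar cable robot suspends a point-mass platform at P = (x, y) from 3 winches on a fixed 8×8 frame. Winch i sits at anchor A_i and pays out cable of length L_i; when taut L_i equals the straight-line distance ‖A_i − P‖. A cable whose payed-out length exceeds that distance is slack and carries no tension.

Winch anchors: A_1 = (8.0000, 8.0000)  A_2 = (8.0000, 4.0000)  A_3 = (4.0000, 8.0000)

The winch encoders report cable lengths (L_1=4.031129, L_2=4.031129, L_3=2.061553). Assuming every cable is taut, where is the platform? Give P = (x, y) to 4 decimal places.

each cable: (A_i−P)·(A_i−P) = L_i²; let k_i = ‖A_i‖²−L_i²
k_1 = 64.0000+64.0000−16.2500 = 111.7500
row 1: 0.0000x + 8.0000y = 48.0000  (k_2=63.7500)
row 2: 8.0000x + 0.0000y = 36.0000  (k_3=75.7500)
Cramer on rows 1–2 → x = 4.5000, y = 6.0000

(4.5000, 6.0000)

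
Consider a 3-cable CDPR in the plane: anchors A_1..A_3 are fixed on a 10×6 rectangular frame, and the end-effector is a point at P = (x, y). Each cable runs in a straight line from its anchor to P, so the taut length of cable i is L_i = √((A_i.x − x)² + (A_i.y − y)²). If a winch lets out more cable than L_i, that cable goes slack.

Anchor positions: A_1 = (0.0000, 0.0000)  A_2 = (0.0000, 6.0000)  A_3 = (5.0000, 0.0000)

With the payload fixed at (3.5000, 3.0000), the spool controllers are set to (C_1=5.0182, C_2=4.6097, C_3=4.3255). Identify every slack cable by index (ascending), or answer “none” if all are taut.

i=1: geometric 4.6098 vs commanded 5.0182 ⇒ slack
i=2: geometric 4.6098 vs commanded 4.6097 ⇒ taut
i=3: geometric 3.3541 vs commanded 4.3255 ⇒ slack

1, 3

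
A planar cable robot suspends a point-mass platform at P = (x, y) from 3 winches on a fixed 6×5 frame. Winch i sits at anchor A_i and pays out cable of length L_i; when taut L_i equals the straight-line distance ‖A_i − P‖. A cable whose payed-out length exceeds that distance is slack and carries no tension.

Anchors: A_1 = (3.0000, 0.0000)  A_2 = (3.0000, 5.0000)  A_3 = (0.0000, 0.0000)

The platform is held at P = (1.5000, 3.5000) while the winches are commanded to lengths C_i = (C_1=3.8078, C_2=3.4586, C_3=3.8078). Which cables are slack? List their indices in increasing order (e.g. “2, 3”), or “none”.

2

cable 1: L_1 = ‖A_1−P‖ = 3.8079;  C_1 = 3.8078 → taut
cable 2: L_2 = ‖A_2−P‖ = 2.1213;  C_2 = 3.4586 → slack
cable 3: L_3 = ‖A_3−P‖ = 3.8079;  C_3 = 3.8078 → taut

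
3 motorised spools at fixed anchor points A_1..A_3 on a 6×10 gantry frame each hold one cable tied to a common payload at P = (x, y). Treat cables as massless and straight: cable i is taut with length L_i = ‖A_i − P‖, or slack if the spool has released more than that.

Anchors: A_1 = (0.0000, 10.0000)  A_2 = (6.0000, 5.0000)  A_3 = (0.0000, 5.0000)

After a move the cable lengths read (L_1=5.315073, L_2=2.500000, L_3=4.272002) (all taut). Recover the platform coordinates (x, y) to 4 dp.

(4.0000, 6.5000)

each cable: (A_i−P)·(A_i−P) = L_i²; let c_i = ‖A_i‖²−L_i²
c_1 = 0.0000+100.0000−28.2500 = 71.7500
row 1: -12.0000x + 10.0000y = 17.0000  (c_2=54.7500)
row 2: 0.0000x + 10.0000y = 65.0000  (c_3=6.7500)
Cramer on rows 1–2 → x = 4.0000, y = 6.5000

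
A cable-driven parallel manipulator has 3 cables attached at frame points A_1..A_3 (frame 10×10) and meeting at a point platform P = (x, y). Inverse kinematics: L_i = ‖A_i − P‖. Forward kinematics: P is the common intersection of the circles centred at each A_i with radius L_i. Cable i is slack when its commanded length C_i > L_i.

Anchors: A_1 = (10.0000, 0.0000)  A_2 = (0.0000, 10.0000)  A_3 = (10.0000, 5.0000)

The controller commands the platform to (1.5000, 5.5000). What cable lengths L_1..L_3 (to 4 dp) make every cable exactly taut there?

(10.1242, 4.7434, 8.5147)

L_1 = √((10.0000−1.5000)² + (0.0000−5.5000)²) = 10.1242
L_2 = √((0.0000−1.5000)² + (10.0000−5.5000)²) = 4.7434
L_3 = √((10.0000−1.5000)² + (5.0000−5.5000)²) = 8.5147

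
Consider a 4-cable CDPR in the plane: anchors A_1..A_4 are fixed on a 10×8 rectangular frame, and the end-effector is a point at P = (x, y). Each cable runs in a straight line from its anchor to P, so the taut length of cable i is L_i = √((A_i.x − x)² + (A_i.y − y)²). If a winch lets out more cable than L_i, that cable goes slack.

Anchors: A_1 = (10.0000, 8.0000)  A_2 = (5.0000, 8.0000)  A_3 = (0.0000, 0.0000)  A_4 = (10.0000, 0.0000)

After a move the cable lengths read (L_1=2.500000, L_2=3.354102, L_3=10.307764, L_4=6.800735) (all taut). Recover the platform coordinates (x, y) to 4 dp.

(8.0000, 6.5000)

expand ‖A_i−P‖²=L_i² and subtract eq 1 (k_i ≔ ‖A_i‖²−L_i²)
k_1 = 100.0000+64.0000−6.2500 = 157.7500
eq1−eq2 → [10.0000  0.0000]·P = 80.0000
eq1−eq3 → [20.0000  16.0000]·P = 264.0000
eq1−eq4 → [0.0000  16.0000]·P = 104.0000
2×2 solve → P = (8.0000, 6.5000)
check cable 4: ‖A_4−P‖² = 46.2500 ≈ L_4² = 46.2500 ✓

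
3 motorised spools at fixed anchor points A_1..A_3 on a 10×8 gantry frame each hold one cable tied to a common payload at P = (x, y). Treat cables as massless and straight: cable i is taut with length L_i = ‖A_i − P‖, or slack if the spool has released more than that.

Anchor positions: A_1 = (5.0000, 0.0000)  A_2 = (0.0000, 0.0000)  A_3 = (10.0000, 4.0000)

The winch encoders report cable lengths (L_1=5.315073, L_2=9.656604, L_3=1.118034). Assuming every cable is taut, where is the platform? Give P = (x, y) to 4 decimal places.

circle eqns → linear via eq_j − eq_1; set q_j = A_j·A_j − L_j²
q_1 = 25.0000+0.0000−28.2500 = -3.2500
10.0000·x + 0.0000·y = q_1−q_2 = 90.0000
-10.0000·x − 8.0000·y = q_1−q_3 = -118.0000
solve first two rows → x=9.0000, y=3.5000

(9.0000, 3.5000)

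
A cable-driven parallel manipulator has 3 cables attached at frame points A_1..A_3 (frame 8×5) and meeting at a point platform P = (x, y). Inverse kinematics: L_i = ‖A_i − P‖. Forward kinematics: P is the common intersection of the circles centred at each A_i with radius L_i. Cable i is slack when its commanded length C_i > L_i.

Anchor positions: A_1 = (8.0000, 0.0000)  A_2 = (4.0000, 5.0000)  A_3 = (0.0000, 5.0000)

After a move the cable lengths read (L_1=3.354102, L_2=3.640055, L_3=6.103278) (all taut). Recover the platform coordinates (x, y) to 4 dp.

(5.0000, 1.5000)

expand ‖A_i−P‖²=L_i² and subtract eq 1 (c_i ≔ ‖A_i‖²−L_i²)
c_1 = 64.0000+0.0000−11.2500 = 52.7500
eq1−eq2 → [8.0000  -10.0000]·P = 25.0000
eq1−eq3 → [16.0000  -10.0000]·P = 65.0000
2×2 solve → P = (5.0000, 1.5000)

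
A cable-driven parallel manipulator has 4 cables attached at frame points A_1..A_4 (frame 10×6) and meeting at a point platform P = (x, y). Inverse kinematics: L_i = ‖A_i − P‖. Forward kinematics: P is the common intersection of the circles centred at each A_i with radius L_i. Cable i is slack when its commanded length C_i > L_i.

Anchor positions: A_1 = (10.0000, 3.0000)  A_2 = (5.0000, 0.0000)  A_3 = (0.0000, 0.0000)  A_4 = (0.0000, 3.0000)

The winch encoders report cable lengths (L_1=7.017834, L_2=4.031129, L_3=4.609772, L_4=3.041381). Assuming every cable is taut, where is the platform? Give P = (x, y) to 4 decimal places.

circle eqns → linear via eq_j − eq_1; set c_j = A_j·A_j − L_j²
c_1 = 100.0000+9.0000−49.2500 = 59.7500
10.0000·x + 6.0000·y = c_1−c_2 = 51.0000
20.0000·x + 6.0000·y = c_1−c_3 = 81.0000
20.0000·x + 0.0000·y = c_1−c_4 = 60.0000
solve first two rows → x=3.0000, y=3.5000
check cable 4: ‖A_4−P‖² = 9.2500 ≈ L_4² = 9.2500 ✓

(3.0000, 3.5000)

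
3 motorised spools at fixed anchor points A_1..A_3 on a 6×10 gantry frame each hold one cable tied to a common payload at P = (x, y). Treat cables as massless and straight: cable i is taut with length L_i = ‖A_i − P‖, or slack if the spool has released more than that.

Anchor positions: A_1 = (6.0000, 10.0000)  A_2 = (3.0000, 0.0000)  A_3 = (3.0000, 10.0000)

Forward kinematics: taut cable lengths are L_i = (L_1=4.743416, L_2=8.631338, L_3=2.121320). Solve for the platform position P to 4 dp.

circle eqns → linear via eq_j − eq_1; set k_j = A_j·A_j − L_j²
k_1 = 36.0000+100.0000−22.5000 = 113.5000
6.0000·x + 20.0000·y = k_1−k_2 = 179.0000
6.0000·x + 0.0000·y = k_1−k_3 = 9.0000
solve first two rows → x=1.5000, y=8.5000

(1.5000, 8.5000)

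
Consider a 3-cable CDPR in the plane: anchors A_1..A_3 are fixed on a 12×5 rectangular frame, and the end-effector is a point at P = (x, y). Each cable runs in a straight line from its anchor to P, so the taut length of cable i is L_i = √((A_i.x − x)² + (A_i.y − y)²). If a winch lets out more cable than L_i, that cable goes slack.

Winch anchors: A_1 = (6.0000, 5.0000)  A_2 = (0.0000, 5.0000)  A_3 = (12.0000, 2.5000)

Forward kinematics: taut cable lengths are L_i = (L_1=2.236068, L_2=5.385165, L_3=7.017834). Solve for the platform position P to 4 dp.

(5.0000, 3.0000)

circle eqns → linear via eq_j − eq_1; set k_j = A_j·A_j − L_j²
k_1 = 36.0000+25.0000−5.0000 = 56.0000
12.0000·x + 0.0000·y = k_1−k_2 = 60.0000
-12.0000·x + 5.0000·y = k_1−k_3 = -45.0000
solve first two rows → x=5.0000, y=3.0000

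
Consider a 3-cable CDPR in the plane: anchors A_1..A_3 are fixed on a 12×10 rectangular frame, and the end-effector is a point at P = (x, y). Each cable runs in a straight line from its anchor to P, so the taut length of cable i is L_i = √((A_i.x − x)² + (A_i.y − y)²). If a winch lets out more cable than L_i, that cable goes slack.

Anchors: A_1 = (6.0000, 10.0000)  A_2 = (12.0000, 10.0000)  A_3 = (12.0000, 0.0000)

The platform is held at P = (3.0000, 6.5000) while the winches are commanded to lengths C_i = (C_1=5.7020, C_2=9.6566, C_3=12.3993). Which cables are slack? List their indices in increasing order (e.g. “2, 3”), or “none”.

1, 3

cable 1: √((3.0000)²+(3.5000)²)=4.6098, C_1=5.7020: slack
cable 2: √((9.0000)²+(3.5000)²)=9.6566, C_2=9.6566: taut
cable 3: √((9.0000)²+(-6.5000)²)=11.1018, C_3=12.3993: slack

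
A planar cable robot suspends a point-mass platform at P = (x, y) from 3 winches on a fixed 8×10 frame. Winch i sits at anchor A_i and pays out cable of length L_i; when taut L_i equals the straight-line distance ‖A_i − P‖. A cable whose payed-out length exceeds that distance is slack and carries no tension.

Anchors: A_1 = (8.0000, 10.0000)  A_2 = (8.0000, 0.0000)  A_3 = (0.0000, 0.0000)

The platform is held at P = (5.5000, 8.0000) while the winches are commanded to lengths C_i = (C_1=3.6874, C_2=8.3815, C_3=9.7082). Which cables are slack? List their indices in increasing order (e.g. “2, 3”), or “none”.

cable 1: L_1 = ‖A_1−P‖ = 3.2016;  C_1 = 3.6874 → slack
cable 2: L_2 = ‖A_2−P‖ = 8.3815;  C_2 = 8.3815 → taut
cable 3: L_3 = ‖A_3−P‖ = 9.7082;  C_3 = 9.7082 → taut

1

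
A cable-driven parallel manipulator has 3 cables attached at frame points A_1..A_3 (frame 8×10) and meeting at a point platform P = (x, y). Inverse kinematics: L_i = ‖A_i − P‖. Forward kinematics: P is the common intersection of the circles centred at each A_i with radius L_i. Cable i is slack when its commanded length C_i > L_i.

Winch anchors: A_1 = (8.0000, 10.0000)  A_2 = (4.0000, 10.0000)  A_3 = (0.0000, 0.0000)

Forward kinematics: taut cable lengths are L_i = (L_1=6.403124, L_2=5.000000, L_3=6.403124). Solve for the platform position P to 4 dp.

(4.0000, 5.0000)

circle eqns → linear via eq_j − eq_1; set k_j = A_j·A_j − L_j²
k_1 = 64.0000+100.0000−41.0000 = 123.0000
8.0000·x + 0.0000·y = k_1−k_2 = 32.0000
16.0000·x + 20.0000·y = k_1−k_3 = 164.0000
solve first two rows → x=4.0000, y=5.0000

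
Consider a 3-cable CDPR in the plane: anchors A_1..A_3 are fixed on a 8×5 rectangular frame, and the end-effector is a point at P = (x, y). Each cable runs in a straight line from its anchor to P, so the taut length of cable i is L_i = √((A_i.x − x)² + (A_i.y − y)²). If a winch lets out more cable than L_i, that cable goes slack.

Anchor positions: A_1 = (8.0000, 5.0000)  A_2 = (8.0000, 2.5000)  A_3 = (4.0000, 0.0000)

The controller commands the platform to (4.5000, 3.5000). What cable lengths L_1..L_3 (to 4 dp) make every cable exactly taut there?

(3.8079, 3.6401, 3.5355)

L_1: Δ = A_1−P = (3.5000, 1.5000) → ‖Δ‖ = √14.5000 = 3.8079
L_2: Δ = A_2−P = (3.5000, -1.0000) → ‖Δ‖ = √13.2500 = 3.6401
L_3: Δ = A_3−P = (-0.5000, -3.5000) → ‖Δ‖ = √12.5000 = 3.5355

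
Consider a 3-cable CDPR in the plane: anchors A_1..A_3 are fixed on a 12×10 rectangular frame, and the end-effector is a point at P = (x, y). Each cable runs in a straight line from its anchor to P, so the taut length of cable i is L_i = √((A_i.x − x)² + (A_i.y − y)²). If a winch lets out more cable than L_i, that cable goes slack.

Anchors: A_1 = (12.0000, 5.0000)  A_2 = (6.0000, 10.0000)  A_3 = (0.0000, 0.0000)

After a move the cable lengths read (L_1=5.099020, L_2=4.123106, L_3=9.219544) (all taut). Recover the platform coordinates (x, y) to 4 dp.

(7.0000, 6.0000)

each cable: (A_i−P)·(A_i−P) = L_i²; let k_i = ‖A_i‖²−L_i²
k_1 = 144.0000+25.0000−26.0000 = 143.0000
row 1: 12.0000x − 10.0000y = 24.0000  (k_2=119.0000)
row 2: 24.0000x + 10.0000y = 228.0000  (k_3=-85.0000)
Cramer on rows 1–2 → x = 7.0000, y = 6.0000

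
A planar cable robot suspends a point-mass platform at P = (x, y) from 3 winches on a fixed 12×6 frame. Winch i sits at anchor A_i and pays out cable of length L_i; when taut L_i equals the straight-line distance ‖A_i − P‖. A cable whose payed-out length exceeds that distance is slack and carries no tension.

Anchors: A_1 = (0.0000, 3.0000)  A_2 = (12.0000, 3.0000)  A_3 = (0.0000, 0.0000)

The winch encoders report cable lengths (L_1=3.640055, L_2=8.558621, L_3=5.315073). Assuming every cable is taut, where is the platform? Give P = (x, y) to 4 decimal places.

expand ‖A_i−P‖²=L_i² and subtract eq 1 (q_i ≔ ‖A_i‖²−L_i²)
q_1 = 0.0000+9.0000−13.2500 = -4.2500
eq1−eq2 → [-24.0000  0.0000]·P = -84.0000
eq1−eq3 → [0.0000  6.0000]·P = 24.0000
2×2 solve → P = (3.5000, 4.0000)

(3.5000, 4.0000)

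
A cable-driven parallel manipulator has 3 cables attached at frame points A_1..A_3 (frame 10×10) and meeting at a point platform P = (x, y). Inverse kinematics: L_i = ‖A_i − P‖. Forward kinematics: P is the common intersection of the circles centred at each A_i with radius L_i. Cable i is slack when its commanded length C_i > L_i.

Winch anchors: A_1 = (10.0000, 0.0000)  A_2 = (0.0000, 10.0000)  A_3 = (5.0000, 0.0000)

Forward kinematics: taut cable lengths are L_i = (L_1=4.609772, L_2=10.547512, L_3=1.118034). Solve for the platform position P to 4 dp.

each cable: (A_i−P)·(A_i−P) = L_i²; let q_i = ‖A_i‖²−L_i²
q_1 = 100.0000+0.0000−21.2500 = 78.7500
row 1: 20.0000x − 20.0000y = 90.0000  (q_2=-11.2500)
row 2: 10.0000x + 0.0000y = 55.0000  (q_3=23.7500)
Cramer on rows 1–2 → x = 5.5000, y = 1.0000

(5.5000, 1.0000)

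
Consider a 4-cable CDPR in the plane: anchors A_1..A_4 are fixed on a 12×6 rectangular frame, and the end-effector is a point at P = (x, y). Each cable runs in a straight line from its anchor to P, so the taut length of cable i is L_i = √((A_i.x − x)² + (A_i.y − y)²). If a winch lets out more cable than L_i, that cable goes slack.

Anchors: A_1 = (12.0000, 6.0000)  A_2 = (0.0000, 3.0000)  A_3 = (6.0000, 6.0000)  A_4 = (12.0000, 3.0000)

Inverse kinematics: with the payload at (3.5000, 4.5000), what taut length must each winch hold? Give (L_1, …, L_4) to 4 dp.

L_1 = √((12.0000−3.5000)² + (6.0000−4.5000)²) = 8.6313
L_2 = √((0.0000−3.5000)² + (3.0000−4.5000)²) = 3.8079
L_3 = √((6.0000−3.5000)² + (6.0000−4.5000)²) = 2.9155
L_4 = √((12.0000−3.5000)² + (3.0000−4.5000)²) = 8.6313

(8.6313, 3.8079, 2.9155, 8.6313)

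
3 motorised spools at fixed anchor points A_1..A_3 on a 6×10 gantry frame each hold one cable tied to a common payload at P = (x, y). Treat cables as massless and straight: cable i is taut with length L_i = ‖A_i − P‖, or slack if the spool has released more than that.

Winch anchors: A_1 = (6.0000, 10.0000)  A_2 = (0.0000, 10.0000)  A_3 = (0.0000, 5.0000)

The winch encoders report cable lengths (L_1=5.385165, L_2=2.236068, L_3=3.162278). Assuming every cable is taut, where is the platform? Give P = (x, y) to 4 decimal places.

circle eqns → linear via eq_j − eq_1; set c_j = A_j·A_j − L_j²
c_1 = 36.0000+100.0000−29.0000 = 107.0000
12.0000·x + 0.0000·y = c_1−c_2 = 12.0000
12.0000·x + 10.0000·y = c_1−c_3 = 92.0000
solve first two rows → x=1.0000, y=8.0000

(1.0000, 8.0000)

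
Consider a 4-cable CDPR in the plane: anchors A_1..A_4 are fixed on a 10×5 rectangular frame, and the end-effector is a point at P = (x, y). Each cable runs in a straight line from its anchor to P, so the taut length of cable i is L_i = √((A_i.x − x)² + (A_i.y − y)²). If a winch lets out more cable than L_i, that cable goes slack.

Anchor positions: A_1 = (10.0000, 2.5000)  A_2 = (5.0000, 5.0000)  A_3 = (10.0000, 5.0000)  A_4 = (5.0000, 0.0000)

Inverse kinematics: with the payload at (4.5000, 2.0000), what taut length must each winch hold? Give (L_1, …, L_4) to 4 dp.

(5.5227, 3.0414, 6.2650, 2.0616)

L_1 = √((10.0000−4.5000)² + (2.5000−2.0000)²) = 5.5227
L_2 = √((5.0000−4.5000)² + (5.0000−2.0000)²) = 3.0414
L_3 = √((10.0000−4.5000)² + (5.0000−2.0000)²) = 6.2650
L_4 = √((5.0000−4.5000)² + (0.0000−2.0000)²) = 2.0616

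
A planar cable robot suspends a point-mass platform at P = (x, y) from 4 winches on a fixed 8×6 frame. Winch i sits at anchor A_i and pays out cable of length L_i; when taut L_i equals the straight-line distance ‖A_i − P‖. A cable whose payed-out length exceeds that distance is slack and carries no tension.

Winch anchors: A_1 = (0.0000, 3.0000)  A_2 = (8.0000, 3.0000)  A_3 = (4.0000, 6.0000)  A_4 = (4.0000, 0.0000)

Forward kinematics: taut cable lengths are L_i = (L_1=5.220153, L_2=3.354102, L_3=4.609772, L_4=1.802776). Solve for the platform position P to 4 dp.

expand ‖A_i−P‖²=L_i² and subtract eq 1 (c_i ≔ ‖A_i‖²−L_i²)
c_1 = 0.0000+9.0000−27.2500 = -18.2500
eq1−eq2 → [-16.0000  0.0000]·P = -80.0000
eq1−eq3 → [-8.0000  -6.0000]·P = -49.0000
eq1−eq4 → [-8.0000  6.0000]·P = -31.0000
2×2 solve → P = (5.0000, 1.5000)
check cable 4: ‖A_4−P‖² = 3.2500 ≈ L_4² = 3.2500 ✓

(5.0000, 1.5000)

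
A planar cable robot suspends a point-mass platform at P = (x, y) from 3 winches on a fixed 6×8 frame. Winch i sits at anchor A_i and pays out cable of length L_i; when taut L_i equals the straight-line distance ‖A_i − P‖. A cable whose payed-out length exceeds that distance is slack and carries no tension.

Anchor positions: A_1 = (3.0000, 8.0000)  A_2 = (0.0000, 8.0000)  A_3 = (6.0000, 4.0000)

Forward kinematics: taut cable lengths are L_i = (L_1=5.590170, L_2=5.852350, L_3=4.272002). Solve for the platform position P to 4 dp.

(2.0000, 2.5000)

each cable: (A_i−P)·(A_i−P) = L_i²; let q_i = ‖A_i‖²−L_i²
q_1 = 9.0000+64.0000−31.2500 = 41.7500
row 1: 6.0000x + 0.0000y = 12.0000  (q_2=29.7500)
row 2: -6.0000x + 8.0000y = 8.0000  (q_3=33.7500)
Cramer on rows 1–2 → x = 2.0000, y = 2.5000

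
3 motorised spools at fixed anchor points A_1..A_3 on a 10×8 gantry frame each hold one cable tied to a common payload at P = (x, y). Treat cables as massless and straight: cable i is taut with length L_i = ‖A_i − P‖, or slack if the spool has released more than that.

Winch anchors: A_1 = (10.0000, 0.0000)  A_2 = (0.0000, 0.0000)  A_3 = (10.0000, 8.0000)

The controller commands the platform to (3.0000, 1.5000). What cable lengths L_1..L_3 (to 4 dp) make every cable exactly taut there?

(7.1589, 3.3541, 9.5525)

L_1 = √((10.0000−3.0000)² + (0.0000−1.5000)²) = 7.1589
L_2 = √((0.0000−3.0000)² + (0.0000−1.5000)²) = 3.3541
L_3 = √((10.0000−3.0000)² + (8.0000−1.5000)²) = 9.5525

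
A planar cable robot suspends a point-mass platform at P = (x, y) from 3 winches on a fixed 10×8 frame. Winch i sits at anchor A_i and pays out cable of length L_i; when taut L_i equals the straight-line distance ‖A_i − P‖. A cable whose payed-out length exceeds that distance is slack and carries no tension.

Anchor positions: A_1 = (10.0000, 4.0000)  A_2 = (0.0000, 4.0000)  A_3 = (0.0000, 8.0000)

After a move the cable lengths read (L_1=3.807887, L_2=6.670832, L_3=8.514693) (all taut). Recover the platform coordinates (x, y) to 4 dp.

(6.5000, 2.5000)

each cable: (A_i−P)·(A_i−P) = L_i²; let q_i = ‖A_i‖²−L_i²
q_1 = 100.0000+16.0000−14.5000 = 101.5000
row 1: 20.0000x + 0.0000y = 130.0000  (q_2=-28.5000)
row 2: 20.0000x − 8.0000y = 110.0000  (q_3=-8.5000)
Cramer on rows 1–2 → x = 6.5000, y = 2.5000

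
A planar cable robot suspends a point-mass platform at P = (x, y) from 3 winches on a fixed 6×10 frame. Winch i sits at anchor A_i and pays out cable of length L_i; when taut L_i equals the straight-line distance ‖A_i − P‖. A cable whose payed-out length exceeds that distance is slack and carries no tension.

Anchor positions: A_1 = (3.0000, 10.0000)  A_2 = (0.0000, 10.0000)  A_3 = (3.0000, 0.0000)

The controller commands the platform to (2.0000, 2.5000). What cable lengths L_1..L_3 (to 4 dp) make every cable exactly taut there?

(7.5664, 7.7621, 2.6926)

cable 1: Δx=1.0000, Δy=7.5000; L_1 = √(Δx²+Δy²) = 7.5664
cable 2: Δx=-2.0000, Δy=7.5000; L_2 = √(Δx²+Δy²) = 7.7621
cable 3: Δx=1.0000, Δy=-2.5000; L_3 = √(Δx²+Δy²) = 2.6926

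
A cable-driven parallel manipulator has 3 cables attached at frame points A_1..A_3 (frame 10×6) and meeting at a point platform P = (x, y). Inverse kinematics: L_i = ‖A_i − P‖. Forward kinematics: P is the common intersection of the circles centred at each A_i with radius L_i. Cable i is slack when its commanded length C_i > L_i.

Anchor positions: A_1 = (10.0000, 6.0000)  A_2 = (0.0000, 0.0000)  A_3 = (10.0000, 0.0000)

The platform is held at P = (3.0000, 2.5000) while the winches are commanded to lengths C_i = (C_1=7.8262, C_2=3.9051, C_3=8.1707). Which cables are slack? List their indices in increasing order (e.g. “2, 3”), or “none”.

3

cable 1: √((7.0000)²+(3.5000)²)=7.8262, C_1=7.8262: taut
cable 2: √((-3.0000)²+(-2.5000)²)=3.9051, C_2=3.9051: taut
cable 3: √((7.0000)²+(-2.5000)²)=7.4330, C_3=8.1707: slack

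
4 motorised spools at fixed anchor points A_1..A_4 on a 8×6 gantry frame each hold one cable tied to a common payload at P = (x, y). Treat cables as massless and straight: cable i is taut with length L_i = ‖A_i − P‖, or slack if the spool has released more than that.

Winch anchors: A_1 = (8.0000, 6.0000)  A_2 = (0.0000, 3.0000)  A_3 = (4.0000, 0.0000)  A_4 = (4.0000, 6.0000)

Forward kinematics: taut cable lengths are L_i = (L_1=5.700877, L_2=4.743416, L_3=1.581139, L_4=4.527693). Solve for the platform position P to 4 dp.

(4.5000, 1.5000)

expand ‖A_i−P‖²=L_i² and subtract eq 1 (c_i ≔ ‖A_i‖²−L_i²)
c_1 = 64.0000+36.0000−32.5000 = 67.5000
eq1−eq2 → [16.0000  6.0000]·P = 81.0000
eq1−eq3 → [8.0000  12.0000]·P = 54.0000
eq1−eq4 → [8.0000  0.0000]·P = 36.0000
2×2 solve → P = (4.5000, 1.5000)
check cable 4: ‖A_4−P‖² = 20.5000 ≈ L_4² = 20.5000 ✓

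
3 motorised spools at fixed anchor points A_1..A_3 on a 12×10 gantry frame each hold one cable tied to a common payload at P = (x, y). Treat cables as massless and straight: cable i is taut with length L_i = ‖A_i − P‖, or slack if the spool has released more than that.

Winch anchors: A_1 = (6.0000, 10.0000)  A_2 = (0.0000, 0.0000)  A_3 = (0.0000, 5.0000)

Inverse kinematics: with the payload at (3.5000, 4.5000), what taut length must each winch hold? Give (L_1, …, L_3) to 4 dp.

(6.0415, 5.7009, 3.5355)

cable 1: Δx=2.5000, Δy=5.5000; L_1 = √(Δx²+Δy²) = 6.0415
cable 2: Δx=-3.5000, Δy=-4.5000; L_2 = √(Δx²+Δy²) = 5.7009
cable 3: Δx=-3.5000, Δy=0.5000; L_3 = √(Δx²+Δy²) = 3.5355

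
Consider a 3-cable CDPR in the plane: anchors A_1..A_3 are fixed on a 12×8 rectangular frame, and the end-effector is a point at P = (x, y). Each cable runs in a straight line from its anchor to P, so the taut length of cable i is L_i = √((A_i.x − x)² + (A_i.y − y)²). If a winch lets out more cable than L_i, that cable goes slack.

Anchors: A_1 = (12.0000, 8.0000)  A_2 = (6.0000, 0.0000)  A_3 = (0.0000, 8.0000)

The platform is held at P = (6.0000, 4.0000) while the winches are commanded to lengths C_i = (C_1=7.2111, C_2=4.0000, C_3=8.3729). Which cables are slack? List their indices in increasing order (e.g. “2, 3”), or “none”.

i=1: geometric 7.2111 vs commanded 7.2111 ⇒ taut
i=2: geometric 4.0000 vs commanded 4.0000 ⇒ taut
i=3: geometric 7.2111 vs commanded 8.3729 ⇒ slack

3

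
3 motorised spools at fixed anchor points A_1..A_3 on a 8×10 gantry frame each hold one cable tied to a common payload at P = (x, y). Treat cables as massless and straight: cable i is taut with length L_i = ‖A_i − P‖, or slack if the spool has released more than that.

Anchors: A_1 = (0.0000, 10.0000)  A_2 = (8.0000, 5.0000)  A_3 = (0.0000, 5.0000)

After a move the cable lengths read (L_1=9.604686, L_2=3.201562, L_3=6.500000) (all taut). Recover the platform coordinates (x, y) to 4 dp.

expand ‖A_i−P‖²=L_i² and subtract eq 1 (k_i ≔ ‖A_i‖²−L_i²)
k_1 = 0.0000+100.0000−92.2500 = 7.7500
eq1−eq2 → [-16.0000  10.0000]·P = -71.0000
eq1−eq3 → [0.0000  10.0000]·P = 25.0000
2×2 solve → P = (6.0000, 2.5000)

(6.0000, 2.5000)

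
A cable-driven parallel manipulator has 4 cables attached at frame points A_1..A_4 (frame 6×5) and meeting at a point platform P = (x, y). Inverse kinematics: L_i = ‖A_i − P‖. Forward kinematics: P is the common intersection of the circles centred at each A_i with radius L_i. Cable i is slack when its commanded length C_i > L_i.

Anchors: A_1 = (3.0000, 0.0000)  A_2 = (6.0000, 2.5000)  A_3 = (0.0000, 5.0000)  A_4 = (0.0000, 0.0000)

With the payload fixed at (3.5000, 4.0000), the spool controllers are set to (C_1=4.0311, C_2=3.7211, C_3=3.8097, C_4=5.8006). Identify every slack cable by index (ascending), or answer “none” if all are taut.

cable 1: √((-0.5000)²+(-4.0000)²)=4.0311, C_1=4.0311: taut
cable 2: √((2.5000)²+(-1.5000)²)=2.9155, C_2=3.7211: slack
cable 3: √((-3.5000)²+(1.0000)²)=3.6401, C_3=3.8097: slack
cable 4: √((-3.5000)²+(-4.0000)²)=5.3151, C_4=5.8006: slack

2, 3, 4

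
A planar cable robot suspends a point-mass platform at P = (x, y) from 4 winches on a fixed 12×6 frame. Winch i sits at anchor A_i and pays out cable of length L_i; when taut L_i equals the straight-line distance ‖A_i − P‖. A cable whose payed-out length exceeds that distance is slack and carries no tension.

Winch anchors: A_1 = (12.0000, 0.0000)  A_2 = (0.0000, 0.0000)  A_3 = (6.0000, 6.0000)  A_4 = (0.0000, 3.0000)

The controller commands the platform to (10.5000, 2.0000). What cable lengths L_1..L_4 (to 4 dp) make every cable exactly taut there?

(2.5000, 10.6888, 6.0208, 10.5475)

cable 1: Δx=1.5000, Δy=-2.0000; L_1 = √(Δx²+Δy²) = 2.5000
cable 2: Δx=-10.5000, Δy=-2.0000; L_2 = √(Δx²+Δy²) = 10.6888
cable 3: Δx=-4.5000, Δy=4.0000; L_3 = √(Δx²+Δy²) = 6.0208
cable 4: Δx=-10.5000, Δy=1.0000; L_4 = √(Δx²+Δy²) = 10.5475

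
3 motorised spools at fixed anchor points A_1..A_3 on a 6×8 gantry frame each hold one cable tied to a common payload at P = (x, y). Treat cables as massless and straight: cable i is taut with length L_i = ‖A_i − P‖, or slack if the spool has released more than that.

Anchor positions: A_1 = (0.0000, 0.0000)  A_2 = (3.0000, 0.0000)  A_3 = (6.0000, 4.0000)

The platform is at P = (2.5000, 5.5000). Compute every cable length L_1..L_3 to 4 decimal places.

(6.0415, 5.5227, 3.8079)

cable 1: Δx=-2.5000, Δy=-5.5000; L_1 = √(Δx²+Δy²) = 6.0415
cable 2: Δx=0.5000, Δy=-5.5000; L_2 = √(Δx²+Δy²) = 5.5227
cable 3: Δx=3.5000, Δy=-1.5000; L_3 = √(Δx²+Δy²) = 3.8079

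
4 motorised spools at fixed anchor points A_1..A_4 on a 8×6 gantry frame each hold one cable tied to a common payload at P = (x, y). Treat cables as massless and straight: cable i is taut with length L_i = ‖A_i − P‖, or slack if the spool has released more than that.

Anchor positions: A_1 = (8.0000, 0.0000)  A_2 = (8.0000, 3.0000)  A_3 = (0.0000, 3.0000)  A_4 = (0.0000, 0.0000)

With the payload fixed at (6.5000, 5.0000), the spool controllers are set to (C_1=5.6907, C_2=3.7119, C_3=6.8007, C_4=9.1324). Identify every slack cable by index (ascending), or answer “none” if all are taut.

i=1: geometric 5.2202 vs commanded 5.6907 ⇒ slack
i=2: geometric 2.5000 vs commanded 3.7119 ⇒ slack
i=3: geometric 6.8007 vs commanded 6.8007 ⇒ taut
i=4: geometric 8.2006 vs commanded 9.1324 ⇒ slack

1, 2, 4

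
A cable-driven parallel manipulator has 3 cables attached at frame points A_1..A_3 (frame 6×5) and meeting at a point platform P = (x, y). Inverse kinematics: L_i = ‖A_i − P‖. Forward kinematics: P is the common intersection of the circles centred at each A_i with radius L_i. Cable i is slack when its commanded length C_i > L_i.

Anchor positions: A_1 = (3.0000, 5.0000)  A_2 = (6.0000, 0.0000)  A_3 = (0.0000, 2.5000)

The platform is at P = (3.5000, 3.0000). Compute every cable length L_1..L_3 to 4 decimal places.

L_1 = √((3.0000−3.5000)² + (5.0000−3.0000)²) = 2.0616
L_2 = √((6.0000−3.5000)² + (0.0000−3.0000)²) = 3.9051
L_3 = √((0.0000−3.5000)² + (2.5000−3.0000)²) = 3.5355

(2.0616, 3.9051, 3.5355)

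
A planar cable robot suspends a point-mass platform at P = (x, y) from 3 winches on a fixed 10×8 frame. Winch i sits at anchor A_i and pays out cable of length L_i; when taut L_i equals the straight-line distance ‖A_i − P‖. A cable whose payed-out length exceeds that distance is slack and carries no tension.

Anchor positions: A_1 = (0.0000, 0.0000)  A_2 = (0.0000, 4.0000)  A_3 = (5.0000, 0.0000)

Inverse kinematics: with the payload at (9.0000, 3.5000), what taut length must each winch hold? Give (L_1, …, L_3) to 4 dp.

L_1 = √((0.0000−9.0000)² + (0.0000−3.5000)²) = 9.6566
L_2 = √((0.0000−9.0000)² + (4.0000−3.5000)²) = 9.0139
L_3 = √((5.0000−9.0000)² + (0.0000−3.5000)²) = 5.3151

(9.6566, 9.0139, 5.3151)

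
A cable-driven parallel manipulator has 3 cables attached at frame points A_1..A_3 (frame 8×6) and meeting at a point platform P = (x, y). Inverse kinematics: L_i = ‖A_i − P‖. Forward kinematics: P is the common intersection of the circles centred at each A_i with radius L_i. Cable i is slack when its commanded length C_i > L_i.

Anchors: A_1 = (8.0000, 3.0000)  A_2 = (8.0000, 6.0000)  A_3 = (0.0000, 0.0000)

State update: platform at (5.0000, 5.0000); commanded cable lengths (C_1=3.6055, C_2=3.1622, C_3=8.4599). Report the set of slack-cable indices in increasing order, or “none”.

cable 1: √((3.0000)²+(-2.0000)²)=3.6056, C_1=3.6055: taut
cable 2: √((3.0000)²+(1.0000)²)=3.1623, C_2=3.1622: taut
cable 3: √((-5.0000)²+(-5.0000)²)=7.0711, C_3=8.4599: slack

3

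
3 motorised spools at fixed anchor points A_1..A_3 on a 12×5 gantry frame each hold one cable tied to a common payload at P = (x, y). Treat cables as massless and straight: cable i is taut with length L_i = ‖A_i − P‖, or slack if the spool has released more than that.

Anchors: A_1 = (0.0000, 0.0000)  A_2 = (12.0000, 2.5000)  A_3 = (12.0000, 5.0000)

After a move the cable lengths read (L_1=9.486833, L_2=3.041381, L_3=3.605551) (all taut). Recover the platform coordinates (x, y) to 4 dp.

(9.0000, 3.0000)

circle eqns → linear via eq_j − eq_1; set c_j = A_j·A_j − L_j²
c_1 = 0.0000+0.0000−90.0000 = -90.0000
-24.0000·x − 5.0000·y = c_1−c_2 = -231.0000
-24.0000·x − 10.0000·y = c_1−c_3 = -246.0000
solve first two rows → x=9.0000, y=3.0000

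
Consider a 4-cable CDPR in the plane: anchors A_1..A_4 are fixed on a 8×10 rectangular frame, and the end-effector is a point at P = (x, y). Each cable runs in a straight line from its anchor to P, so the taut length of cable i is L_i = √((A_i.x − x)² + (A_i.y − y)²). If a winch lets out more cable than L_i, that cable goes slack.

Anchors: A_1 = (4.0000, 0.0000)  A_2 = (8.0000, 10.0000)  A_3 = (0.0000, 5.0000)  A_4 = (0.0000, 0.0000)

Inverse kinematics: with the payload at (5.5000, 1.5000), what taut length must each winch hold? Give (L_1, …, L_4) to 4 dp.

L_1: Δ = A_1−P = (-1.5000, -1.5000) → ‖Δ‖ = √4.5000 = 2.1213
L_2: Δ = A_2−P = (2.5000, 8.5000) → ‖Δ‖ = √78.5000 = 8.8600
L_3: Δ = A_3−P = (-5.5000, 3.5000) → ‖Δ‖ = √42.5000 = 6.5192
L_4: Δ = A_4−P = (-5.5000, -1.5000) → ‖Δ‖ = √32.5000 = 5.7009

(2.1213, 8.8600, 6.5192, 5.7009)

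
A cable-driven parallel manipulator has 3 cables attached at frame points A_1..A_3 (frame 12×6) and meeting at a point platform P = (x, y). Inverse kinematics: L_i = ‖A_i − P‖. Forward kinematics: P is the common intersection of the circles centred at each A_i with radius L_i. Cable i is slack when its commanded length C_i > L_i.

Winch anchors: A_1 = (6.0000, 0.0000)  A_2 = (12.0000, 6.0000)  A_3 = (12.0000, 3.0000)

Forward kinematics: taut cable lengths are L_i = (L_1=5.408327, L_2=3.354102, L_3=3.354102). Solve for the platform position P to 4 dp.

(9.0000, 4.5000)

circle eqns → linear via eq_j − eq_1; set q_j = A_j·A_j − L_j²
q_1 = 36.0000+0.0000−29.2500 = 6.7500
-12.0000·x − 12.0000·y = q_1−q_2 = -162.0000
-12.0000·x − 6.0000·y = q_1−q_3 = -135.0000
solve first two rows → x=9.0000, y=4.5000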